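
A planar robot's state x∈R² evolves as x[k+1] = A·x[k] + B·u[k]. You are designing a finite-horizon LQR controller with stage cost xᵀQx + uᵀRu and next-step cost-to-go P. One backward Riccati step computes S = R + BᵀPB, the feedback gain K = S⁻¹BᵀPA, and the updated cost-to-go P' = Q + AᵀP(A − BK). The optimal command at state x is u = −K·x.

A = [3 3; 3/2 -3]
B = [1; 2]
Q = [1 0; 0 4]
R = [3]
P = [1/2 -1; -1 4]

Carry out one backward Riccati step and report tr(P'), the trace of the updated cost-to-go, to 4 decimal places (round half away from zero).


23.7258

BᵀP = [-1.5000 7.0000]
S = R + BᵀPB = [3] + [12.5000] = [15.5000]
BᵀPA = [6.0000 -25.5000]
K = S⁻¹·BᵀPA = [0.3871 -1.6452]
A−BK = [2.6129 4.6452; 0.7258 0.2903]
AᵀP(A−BK) = [2.1774 0.8710; 0.8710 16.5484]
P' = Q + AᵀP(A−BK) = [3.1774 0.8710; 0.8710 20.5484]
tr(P') = 23.7258


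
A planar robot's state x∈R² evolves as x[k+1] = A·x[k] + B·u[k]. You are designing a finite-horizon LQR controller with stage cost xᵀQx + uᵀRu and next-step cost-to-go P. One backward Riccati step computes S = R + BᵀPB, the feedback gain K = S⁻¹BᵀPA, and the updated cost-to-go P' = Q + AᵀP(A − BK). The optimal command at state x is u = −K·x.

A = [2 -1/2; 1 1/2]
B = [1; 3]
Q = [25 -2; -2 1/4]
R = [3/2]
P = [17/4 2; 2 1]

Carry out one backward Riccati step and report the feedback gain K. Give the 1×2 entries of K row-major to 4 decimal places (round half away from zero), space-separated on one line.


0.9533 -0.0981

BᵀP = [10.2500 5.0000]
S = R + BᵀPB = [3/2] + [25.2500] = [26.7500]
BᵀPA = [25.5000 -2.6250]
K = S⁻¹·BᵀPA = [0.9533 -0.0981]
A−BK = [1.0467 -0.4019; -1.8598 0.7944]
AᵀP(A−BK) = [1.6916 -0.2477; -0.2477 0.0549]
P' = Q + AᵀP(A−BK) = [26.6916 -2.2477; -2.2477 0.3049]
tr(P') = 26.9965


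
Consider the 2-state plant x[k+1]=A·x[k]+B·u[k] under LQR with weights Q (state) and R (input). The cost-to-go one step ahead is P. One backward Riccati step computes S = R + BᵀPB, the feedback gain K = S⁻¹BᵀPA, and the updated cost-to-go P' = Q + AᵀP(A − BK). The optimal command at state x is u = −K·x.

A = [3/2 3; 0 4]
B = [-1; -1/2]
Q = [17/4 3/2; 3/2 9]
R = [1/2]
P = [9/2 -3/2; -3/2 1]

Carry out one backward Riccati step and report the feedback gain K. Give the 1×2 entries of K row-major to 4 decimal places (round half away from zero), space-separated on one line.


-1.5000 -1.9333

BᵀP = [-3.7500 1.0000]
S = R + BᵀPB = [1/2] + [3.2500] = [3.7500]
BᵀPA = [-5.6250 -7.2500]
K = S⁻¹·BᵀPA = [-1.5000 -1.9333]
A−BK = [0.0000 1.0667; -0.7500 3.0333]
AᵀP(A−BK) = [1.6875 0.3750; 0.3750 6.4833]
P' = Q + AᵀP(A−BK) = [5.9375 1.8750; 1.8750 15.4833]
tr(P') = 21.4208


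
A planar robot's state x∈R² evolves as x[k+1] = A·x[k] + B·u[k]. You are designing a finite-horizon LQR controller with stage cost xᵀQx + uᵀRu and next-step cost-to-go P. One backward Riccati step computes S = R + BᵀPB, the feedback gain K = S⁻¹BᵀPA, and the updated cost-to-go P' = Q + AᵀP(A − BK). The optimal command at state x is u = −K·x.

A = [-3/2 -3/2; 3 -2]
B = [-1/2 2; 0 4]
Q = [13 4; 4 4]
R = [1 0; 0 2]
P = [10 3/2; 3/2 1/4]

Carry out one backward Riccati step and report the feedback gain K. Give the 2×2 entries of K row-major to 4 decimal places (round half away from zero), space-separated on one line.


0.2171 0.2500 -0.3454 -0.6250

BᵀP = [-5.0000 -0.7500; 26.0000 4.0000]
S = R + BᵀPB = [1 0; 0 2] + [2.5000 -13.0000; -13.0000 68.0000] = [3.5000 -13.0000; -13.0000 70.0000]
BᵀPA = [5.2500 9.0000; -27.0000 -47.0000]
K = S⁻¹·BᵀPA = [0.2171 0.2500; -0.3454 -0.6250]
A−BK = [-0.7007 -0.1250; 4.3816 0.5000]
AᵀP(A−BK) = [0.7845 0.5625; 0.5625 0.8750]
P' = Q + AᵀP(A−BK) = [13.7845 4.5625; 4.5625 4.8750]
tr(P') = 18.6595


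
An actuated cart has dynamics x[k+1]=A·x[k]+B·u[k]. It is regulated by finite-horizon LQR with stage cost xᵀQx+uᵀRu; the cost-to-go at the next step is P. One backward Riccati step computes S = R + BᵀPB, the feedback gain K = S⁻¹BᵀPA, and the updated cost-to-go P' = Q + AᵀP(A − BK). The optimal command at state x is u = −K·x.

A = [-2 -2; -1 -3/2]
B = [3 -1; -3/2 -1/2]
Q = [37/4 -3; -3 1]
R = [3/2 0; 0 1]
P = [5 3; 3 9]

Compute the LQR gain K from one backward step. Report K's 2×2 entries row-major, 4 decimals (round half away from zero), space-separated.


-0.0435 0.1048 1.7903 2.2324

BᵀP = [10.5000 -4.5000; -6.5000 -7.5000]
S = R + BᵀPB = [3/2 0; 0 1] + [38.2500 -8.2500; -8.2500 10.2500] = [39.7500 -8.2500; -8.2500 11.2500]
BᵀPA = [-16.5000 -14.2500; 20.5000 24.2500]
K = S⁻¹·BᵀPA = [-0.0435 0.1048; 1.7903 2.2324]
A−BK = [-0.0791 -0.0821; -0.1701 -0.2265]
AᵀP(A−BK) = [3.5806 4.4649; 4.4649 5.6073]
P' = Q + AᵀP(A−BK) = [12.8306 1.4649; 1.4649 6.6073]
tr(P') = 19.4379


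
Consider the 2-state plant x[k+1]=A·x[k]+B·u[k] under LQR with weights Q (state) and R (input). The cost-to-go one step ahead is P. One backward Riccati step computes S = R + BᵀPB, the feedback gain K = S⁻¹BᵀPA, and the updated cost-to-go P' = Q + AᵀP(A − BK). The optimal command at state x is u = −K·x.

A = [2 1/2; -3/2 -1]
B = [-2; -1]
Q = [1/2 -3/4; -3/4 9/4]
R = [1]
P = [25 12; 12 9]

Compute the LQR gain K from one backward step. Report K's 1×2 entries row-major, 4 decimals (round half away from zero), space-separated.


-0.4715 0.0127

BᵀP = [-62.0000 -33.0000]
S = R + BᵀPB = [1] + [157.0000] = [158.0000]
BᵀPA = [-74.5000 2.0000]
K = S⁻¹·BᵀPA = [-0.4715 0.0127]
A−BK = [1.0570 0.5253; -1.9715 -0.9873]
AᵀP(A−BK) = [13.1218 6.4430; 6.4430 3.2247]
P' = Q + AᵀP(A−BK) = [13.6218 5.6930; 5.6930 5.4747]
tr(P') = 19.0965


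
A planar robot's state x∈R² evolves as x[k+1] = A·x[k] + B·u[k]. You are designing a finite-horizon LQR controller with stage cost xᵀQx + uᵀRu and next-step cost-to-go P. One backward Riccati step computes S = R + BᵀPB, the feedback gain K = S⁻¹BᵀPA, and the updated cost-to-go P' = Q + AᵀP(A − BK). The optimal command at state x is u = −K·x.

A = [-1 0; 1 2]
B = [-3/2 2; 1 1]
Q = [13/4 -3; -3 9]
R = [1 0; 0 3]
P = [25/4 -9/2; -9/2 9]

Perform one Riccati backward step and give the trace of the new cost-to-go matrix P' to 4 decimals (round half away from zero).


15.9007

BᵀP = [-13.8750 15.7500; 8.0000 0.0000]
S = R + BᵀPB = [1 0; 0 3] + [36.5625 -12.0000; -12.0000 16.0000] = [37.5625 -12.0000; -12.0000 19.0000]
BᵀPA = [29.6250 31.5000; -8.0000 0.0000]
K = S⁻¹·BᵀPA = [0.8195 1.0506; 0.0965 0.6635]
A−BK = [0.0362 0.2488; 0.0839 0.2859]
AᵀP(A−BK) = [0.7438 1.1849; 1.1849 2.9069]
P' = Q + AᵀP(A−BK) = [3.9938 -1.8151; -1.8151 11.9069]
tr(P') = 15.9007


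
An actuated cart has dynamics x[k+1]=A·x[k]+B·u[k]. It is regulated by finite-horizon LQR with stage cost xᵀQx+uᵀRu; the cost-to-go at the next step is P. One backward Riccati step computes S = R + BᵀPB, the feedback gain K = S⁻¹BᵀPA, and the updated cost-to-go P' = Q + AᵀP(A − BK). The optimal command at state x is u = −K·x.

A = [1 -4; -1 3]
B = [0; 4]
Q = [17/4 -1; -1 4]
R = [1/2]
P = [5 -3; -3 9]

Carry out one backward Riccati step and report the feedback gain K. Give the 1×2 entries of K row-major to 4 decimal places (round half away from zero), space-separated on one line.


BᵀP = [-12.0000 36.0000]
S = R + BᵀPB = [1/2] + [144.0000] = [144.5000]
BᵀPA = [-48.0000 156.0000]
K = S⁻¹·BᵀPA = [-0.3322 1.0796]
A−BK = [1.0000 -4.0000; 0.3287 -1.3183]
AᵀP(A−BK) = [4.0554 -16.1799; -16.1799 64.5848]
P' = Q + AᵀP(A−BK) = [8.3054 -17.1799; -17.1799 68.5848]
tr(P') = 76.8901

-0.3322 1.0796


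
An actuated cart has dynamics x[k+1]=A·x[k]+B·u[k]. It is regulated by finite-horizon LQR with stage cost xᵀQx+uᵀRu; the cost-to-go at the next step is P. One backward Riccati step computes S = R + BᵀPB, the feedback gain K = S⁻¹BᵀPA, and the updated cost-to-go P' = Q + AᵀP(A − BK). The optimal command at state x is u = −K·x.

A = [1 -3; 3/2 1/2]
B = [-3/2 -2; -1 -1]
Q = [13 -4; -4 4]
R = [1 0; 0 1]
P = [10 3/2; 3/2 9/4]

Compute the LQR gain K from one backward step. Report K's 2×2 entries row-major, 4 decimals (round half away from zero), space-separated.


-0.5206 0.0808 -0.2001 1.1948

BᵀP = [-16.5000 -4.5000; -21.5000 -5.2500]
S = R + BᵀPB = [1 0; 0 1] + [29.2500 37.5000; 37.5000 48.2500] = [30.2500 37.5000; 37.5000 49.2500]
BᵀPA = [-23.2500 47.2500; -29.3750 61.8750]
K = S⁻¹·BᵀPA = [-0.5206 0.0808; -0.2001 1.1948]
A−BK = [-0.1810 -0.4892; 0.7794 1.7756]
AᵀP(A−BK) = [1.5821 2.6640; 2.6640 8.3151]
P' = Q + AᵀP(A−BK) = [14.5821 -1.3360; -1.3360 12.3151]
tr(P') = 26.8972


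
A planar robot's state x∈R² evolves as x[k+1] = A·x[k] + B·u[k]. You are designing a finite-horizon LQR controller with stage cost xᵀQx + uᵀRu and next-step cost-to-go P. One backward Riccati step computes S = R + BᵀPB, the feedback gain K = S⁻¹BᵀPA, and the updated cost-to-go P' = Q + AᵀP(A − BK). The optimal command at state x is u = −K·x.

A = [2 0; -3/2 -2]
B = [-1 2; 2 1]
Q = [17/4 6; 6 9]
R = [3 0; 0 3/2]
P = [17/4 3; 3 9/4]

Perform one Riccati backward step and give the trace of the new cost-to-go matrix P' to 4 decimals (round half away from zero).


BᵀP = [1.7500 1.5000; 11.5000 8.2500]
S = R + BᵀPB = [3 0; 0 3/2] + [1.2500 5.0000; 5.0000 31.2500] = [4.2500 5.0000; 5.0000 32.7500]
BᵀPA = [1.2500 -3.0000; 10.6250 -16.5000]
K = S⁻¹·BᵀPA = [-0.1067 -0.1379; 0.3407 -0.4828]
A−BK = [1.2118 0.8276; -1.6273 -1.2414]
AᵀP(A−BK) = [0.5757 0.0517; 0.0517 0.6207]
P' = Q + AᵀP(A−BK) = [4.8257 6.0517; 6.0517 9.6207]
tr(P') = 14.4464

14.4464


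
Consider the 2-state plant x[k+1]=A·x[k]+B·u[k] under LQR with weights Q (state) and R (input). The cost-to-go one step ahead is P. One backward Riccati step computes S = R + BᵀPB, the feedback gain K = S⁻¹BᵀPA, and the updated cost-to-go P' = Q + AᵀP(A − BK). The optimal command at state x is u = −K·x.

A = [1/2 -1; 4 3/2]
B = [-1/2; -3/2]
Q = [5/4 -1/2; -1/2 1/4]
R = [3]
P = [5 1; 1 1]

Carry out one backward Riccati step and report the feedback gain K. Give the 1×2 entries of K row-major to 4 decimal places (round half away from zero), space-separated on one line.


BᵀP = [-4.0000 -2.0000]
S = R + BᵀPB = [3] + [5.0000] = [8.0000]
BᵀPA = [-10.0000 1.0000]
K = S⁻¹·BᵀPA = [-1.2500 0.1250]
A−BK = [-0.1250 -0.9375; 2.1250 1.6875]
AᵀP(A−BK) = [8.7500 1.5000; 1.5000 4.1250]
P' = Q + AᵀP(A−BK) = [10.0000 1.0000; 1.0000 4.3750]
tr(P') = 14.3750

-1.2500 0.1250


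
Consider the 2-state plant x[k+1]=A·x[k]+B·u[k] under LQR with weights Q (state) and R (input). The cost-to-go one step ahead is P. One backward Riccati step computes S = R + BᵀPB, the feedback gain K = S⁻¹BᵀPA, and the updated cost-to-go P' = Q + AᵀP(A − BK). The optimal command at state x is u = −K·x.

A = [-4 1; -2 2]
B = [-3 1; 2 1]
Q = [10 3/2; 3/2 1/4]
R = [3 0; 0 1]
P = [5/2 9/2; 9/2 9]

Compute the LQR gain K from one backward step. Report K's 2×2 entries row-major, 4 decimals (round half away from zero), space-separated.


BᵀP = [1.5000 4.5000; 7.0000 13.5000]
S = R + BᵀPB = [3 0; 0 1] + [4.5000 6.0000; 6.0000 20.5000] = [7.5000 6.0000; 6.0000 21.5000]
BᵀPA = [-15.0000 10.5000; -55.0000 34.0000]
K = S⁻¹·BᵀPA = [0.0599 0.1737; -2.5749 1.5329]
A−BK = [-1.2455 -0.0120; 0.4551 0.1198]
AᵀP(A−BK) = [7.2814 -4.0838; -4.0838 2.5569]
P' = Q + AᵀP(A−BK) = [17.2814 -2.5838; -2.5838 2.8069]
tr(P') = 20.0883

0.0599 0.1737 -2.5749 1.5329


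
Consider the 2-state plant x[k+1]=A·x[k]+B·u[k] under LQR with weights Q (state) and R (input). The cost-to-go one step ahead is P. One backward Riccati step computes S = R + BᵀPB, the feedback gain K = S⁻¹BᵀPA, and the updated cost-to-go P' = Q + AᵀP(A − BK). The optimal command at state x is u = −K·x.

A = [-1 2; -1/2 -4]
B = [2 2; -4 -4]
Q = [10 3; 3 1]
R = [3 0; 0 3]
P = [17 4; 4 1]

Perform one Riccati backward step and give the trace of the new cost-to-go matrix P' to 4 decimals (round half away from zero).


BᵀP = [18.0000 4.0000; 18.0000 4.0000]
S = R + BᵀPB = [3 0; 0 3] + [20.0000 20.0000; 20.0000 20.0000] = [23.0000 20.0000; 20.0000 23.0000]
BᵀPA = [-20.0000 20.0000; -20.0000 20.0000]
K = S⁻¹·BᵀPA = [-0.4651 0.4651; -0.4651 0.4651]
A−BK = [0.8605 0.1395; -4.2209 -0.2791]
AᵀP(A−BK) = [2.6453 -1.3953; -1.3953 1.3953]
P' = Q + AᵀP(A−BK) = [12.6453 1.6047; 1.6047 2.3953]
tr(P') = 15.0407

15.0407


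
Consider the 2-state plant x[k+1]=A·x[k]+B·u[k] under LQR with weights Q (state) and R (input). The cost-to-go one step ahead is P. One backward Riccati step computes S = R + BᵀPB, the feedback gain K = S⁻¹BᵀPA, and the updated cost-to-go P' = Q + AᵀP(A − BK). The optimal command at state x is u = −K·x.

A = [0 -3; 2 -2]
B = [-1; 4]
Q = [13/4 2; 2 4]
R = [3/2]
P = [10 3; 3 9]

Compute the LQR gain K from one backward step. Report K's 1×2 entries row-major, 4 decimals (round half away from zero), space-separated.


0.5019 -0.5475

BᵀP = [2.0000 33.0000]
S = R + BᵀPB = [3/2] + [130.0000] = [131.5000]
BᵀPA = [66.0000 -72.0000]
K = S⁻¹·BᵀPA = [0.5019 -0.5475]
A−BK = [0.5019 -3.5475; -0.0076 0.1901]
AᵀP(A−BK) = [2.8745 -17.8631; -17.8631 122.5779]
P' = Q + AᵀP(A−BK) = [6.1245 -15.8631; -15.8631 126.5779]
tr(P') = 132.7025


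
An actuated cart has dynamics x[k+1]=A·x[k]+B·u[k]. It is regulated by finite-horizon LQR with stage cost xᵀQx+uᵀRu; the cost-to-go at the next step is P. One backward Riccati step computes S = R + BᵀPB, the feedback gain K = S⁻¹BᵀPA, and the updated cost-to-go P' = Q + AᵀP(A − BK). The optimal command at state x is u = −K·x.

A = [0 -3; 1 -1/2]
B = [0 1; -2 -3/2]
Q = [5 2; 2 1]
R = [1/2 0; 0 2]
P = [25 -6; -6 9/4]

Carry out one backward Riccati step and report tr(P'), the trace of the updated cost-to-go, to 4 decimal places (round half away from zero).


21.5692

BᵀP = [12.0000 -4.5000; 34.0000 -9.3750]
S = R + BᵀPB = [1/2 0; 0 2] + [9.0000 18.7500; 18.7500 48.0625] = [9.5000 18.7500; 18.7500 50.0625]
BᵀPA = [-4.5000 -33.7500; -9.3750 -97.3125]
K = S⁻¹·BᵀPA = [-0.3991 1.0884; -0.0378 -2.3515]
A−BK = [0.0378 -0.6485; 0.1451 -1.8503]
AᵀP(A−BK) = [0.0998 -0.2721; -0.2721 15.4694]
P' = Q + AᵀP(A−BK) = [5.0998 1.7279; 1.7279 16.4694]
tr(P') = 21.5692


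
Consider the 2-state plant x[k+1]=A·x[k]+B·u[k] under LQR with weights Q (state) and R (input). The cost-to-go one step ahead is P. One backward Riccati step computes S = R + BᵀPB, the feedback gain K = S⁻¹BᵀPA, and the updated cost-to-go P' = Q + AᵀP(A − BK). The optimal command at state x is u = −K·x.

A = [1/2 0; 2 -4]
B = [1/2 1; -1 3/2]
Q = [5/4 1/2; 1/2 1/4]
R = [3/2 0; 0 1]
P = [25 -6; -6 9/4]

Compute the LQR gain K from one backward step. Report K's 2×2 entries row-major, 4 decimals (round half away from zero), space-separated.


BᵀP = [18.5000 -5.2500; 16.0000 -2.6250]
S = R + BᵀPB = [3/2 0; 0 1] + [14.5000 10.6250; 10.6250 12.0625] = [16.0000 10.6250; 10.6250 13.0625]
BᵀPA = [-1.2500 21.0000; 2.7500 10.5000]
K = S⁻¹·BᵀPA = [-0.4739 1.6934; 0.5960 -0.5736]
A−BK = [0.1410 -0.2731; 0.6321 -1.4463]
AᵀP(A−BK) = [1.0186 -2.3060; -2.3060 6.4614]
P' = Q + AᵀP(A−BK) = [2.2686 -1.8060; -1.8060 6.7114]
tr(P') = 8.9800

-0.4739 1.6934 0.5960 -0.5736


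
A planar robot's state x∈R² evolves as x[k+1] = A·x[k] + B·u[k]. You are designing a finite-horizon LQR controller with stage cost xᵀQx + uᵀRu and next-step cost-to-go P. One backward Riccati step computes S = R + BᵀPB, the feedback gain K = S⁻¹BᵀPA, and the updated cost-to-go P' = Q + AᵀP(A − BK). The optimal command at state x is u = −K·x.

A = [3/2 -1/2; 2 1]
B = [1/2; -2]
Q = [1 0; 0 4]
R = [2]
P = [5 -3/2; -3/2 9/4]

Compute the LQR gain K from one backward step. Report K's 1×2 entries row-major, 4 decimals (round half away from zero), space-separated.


-0.1475 -0.5246

BᵀP = [5.5000 -5.2500]
S = R + BᵀPB = [2] + [13.2500] = [15.2500]
BᵀPA = [-2.2500 -8.0000]
K = S⁻¹·BᵀPA = [-0.1475 -0.5246]
A−BK = [1.5738 -0.2377; 1.7049 -0.0492]
AᵀP(A−BK) = [10.9180 -1.1803; -1.1803 0.8033]
P' = Q + AᵀP(A−BK) = [11.9180 -1.1803; -1.1803 4.8033]
tr(P') = 16.7213


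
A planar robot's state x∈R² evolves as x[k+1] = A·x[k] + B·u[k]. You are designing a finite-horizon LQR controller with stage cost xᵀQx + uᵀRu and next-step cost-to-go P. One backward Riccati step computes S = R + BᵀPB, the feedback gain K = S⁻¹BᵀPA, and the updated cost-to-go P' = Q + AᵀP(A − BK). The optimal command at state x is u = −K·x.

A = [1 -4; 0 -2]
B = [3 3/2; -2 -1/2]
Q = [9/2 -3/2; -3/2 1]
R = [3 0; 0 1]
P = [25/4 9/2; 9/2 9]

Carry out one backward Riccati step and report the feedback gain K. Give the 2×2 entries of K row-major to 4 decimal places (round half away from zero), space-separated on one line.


BᵀP = [9.7500 -4.5000; 7.1250 2.2500]
S = R + BᵀPB = [3 0; 0 1] + [38.2500 16.8750; 16.8750 9.5625] = [41.2500 16.8750; 16.8750 10.5625]
BᵀPA = [9.7500 -30.0000; 7.1250 -33.0000]
K = S⁻¹·BᵀPA = [-0.1143 1.5901; 0.8571 -5.6646]
A−BK = [0.0571 -0.2733; 0.2000 -1.6522]
AᵀP(A−BK) = [1.2571 -9.1429; -9.1429 68.7702]
P' = Q + AᵀP(A−BK) = [5.7571 -10.6429; -10.6429 69.7702]
tr(P') = 75.5273

-0.1143 1.5901 0.8571 -5.6646


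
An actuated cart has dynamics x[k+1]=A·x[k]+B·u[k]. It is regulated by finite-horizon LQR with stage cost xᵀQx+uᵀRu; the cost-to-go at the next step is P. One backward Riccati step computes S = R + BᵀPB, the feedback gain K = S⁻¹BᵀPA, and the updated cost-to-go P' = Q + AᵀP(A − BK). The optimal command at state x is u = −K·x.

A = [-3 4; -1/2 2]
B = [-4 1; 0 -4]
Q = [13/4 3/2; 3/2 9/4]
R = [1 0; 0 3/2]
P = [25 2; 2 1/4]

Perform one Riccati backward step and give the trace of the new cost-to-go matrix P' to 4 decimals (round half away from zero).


BᵀP = [-100.0000 -8.0000; 17.0000 1.0000]
S = R + BᵀPB = [1 0; 0 3/2] + [400.0000 -68.0000; -68.0000 13.0000] = [401.0000 -68.0000; -68.0000 14.5000]
BᵀPA = [304.0000 -416.0000; -51.5000 70.0000]
K = S⁻¹·BᵀPA = [0.7610 -1.0685; 0.0172 -0.1831]
A−BK = [0.0269 -0.0907; -0.4311 1.2675]
AᵀP(A−BK) = [0.5978 -0.8691; -0.8691 1.3394]
P' = Q + AᵀP(A−BK) = [3.8478 0.6309; 0.6309 3.5894]
tr(P') = 7.4371

7.4371


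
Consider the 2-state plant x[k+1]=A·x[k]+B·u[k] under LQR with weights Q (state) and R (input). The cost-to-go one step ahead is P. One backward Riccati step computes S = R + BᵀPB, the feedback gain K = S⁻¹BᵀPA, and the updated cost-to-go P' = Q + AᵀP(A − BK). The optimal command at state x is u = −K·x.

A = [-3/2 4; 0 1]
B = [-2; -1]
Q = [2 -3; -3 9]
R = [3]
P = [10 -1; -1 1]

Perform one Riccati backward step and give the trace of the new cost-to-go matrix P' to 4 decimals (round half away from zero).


25.5688

BᵀP = [-19.0000 1.0000]
S = R + BᵀPB = [3] + [37.0000] = [40.0000]
BᵀPA = [28.5000 -75.0000]
K = S⁻¹·BᵀPA = [0.7125 -1.8750]
A−BK = [-0.0750 0.2500; 0.7125 -0.8750]
AᵀP(A−BK) = [2.1938 -5.0625; -5.0625 12.3750]
P' = Q + AᵀP(A−BK) = [4.1938 -8.0625; -8.0625 21.3750]
tr(P') = 25.5688


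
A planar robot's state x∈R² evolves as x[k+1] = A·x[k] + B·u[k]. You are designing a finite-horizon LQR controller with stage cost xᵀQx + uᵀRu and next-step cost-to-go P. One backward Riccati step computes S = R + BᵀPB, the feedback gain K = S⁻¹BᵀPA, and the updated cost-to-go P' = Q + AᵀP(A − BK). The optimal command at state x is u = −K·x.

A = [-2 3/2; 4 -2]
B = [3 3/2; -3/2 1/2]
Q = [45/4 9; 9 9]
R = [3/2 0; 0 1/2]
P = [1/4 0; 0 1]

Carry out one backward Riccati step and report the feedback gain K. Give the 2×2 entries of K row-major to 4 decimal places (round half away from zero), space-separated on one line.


-1.3333 0.7212 1.3333 -0.5394

BᵀP = [0.7500 -1.5000; 0.3750 0.5000]
S = R + BᵀPB = [3/2 0; 0 1/2] + [4.5000 0.3750; 0.3750 0.8125] = [6.0000 0.3750; 0.3750 1.3125]
BᵀPA = [-7.5000 4.1250; 1.2500 -0.4375]
K = S⁻¹·BᵀPA = [-1.3333 0.7212; 1.3333 -0.5394]
A−BK = [0.0000 0.1455; 1.3333 -0.6485]
AᵀP(A−BK) = [5.3333 -2.6667; -2.6667 1.3515]
P' = Q + AᵀP(A−BK) = [16.5833 6.3333; 6.3333 10.3515]
tr(P') = 26.9348


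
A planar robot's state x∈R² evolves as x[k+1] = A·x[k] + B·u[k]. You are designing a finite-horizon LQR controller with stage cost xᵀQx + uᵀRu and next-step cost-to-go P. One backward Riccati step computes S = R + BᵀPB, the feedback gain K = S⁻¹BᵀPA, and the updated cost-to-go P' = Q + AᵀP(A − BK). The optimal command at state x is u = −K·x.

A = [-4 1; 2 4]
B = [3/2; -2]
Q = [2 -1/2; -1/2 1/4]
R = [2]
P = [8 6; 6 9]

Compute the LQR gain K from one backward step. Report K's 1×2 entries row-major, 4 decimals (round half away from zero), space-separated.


BᵀP = [0.0000 -9.0000]
S = R + BᵀPB = [2] + [18.0000] = [20.0000]
BᵀPA = [-18.0000 -36.0000]
K = S⁻¹·BᵀPA = [-0.9000 -1.8000]
A−BK = [-2.6500 3.7000; 0.2000 0.4000]
AᵀP(A−BK) = [51.8000 -76.4000; -76.4000 135.2000]
P' = Q + AᵀP(A−BK) = [53.8000 -76.9000; -76.9000 135.4500]
tr(P') = 189.2500

-0.9000 -1.8000


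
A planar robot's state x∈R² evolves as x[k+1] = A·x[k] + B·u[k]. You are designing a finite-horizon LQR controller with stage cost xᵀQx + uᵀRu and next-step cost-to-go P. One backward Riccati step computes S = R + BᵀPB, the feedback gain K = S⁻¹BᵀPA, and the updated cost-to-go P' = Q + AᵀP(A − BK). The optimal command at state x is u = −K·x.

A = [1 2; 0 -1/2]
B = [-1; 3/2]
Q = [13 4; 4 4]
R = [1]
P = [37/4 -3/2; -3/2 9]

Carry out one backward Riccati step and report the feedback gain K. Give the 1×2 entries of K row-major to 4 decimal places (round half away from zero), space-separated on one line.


-0.3286 -0.8714

BᵀP = [-11.5000 15.0000]
S = R + BᵀPB = [1] + [34.0000] = [35.0000]
BᵀPA = [-11.5000 -30.5000]
K = S⁻¹·BᵀPA = [-0.3286 -0.8714]
A−BK = [0.6714 1.1286; 0.4929 0.8071]
AᵀP(A−BK) = [5.4714 9.2286; 9.2286 15.6714]
P' = Q + AᵀP(A−BK) = [18.4714 13.2286; 13.2286 19.6714]
tr(P') = 38.1429


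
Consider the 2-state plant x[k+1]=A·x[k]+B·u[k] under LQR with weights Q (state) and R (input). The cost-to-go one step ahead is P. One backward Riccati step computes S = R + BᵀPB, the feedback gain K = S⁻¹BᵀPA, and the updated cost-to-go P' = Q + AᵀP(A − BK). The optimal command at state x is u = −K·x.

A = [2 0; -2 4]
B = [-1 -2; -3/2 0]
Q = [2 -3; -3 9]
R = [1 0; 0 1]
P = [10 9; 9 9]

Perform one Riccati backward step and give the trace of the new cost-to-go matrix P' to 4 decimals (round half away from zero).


BᵀP = [-23.5000 -22.5000; -20.0000 -18.0000]
S = R + BᵀPB = [1 0; 0 1] + [57.2500 47.0000; 47.0000 40.0000] = [58.2500 47.0000; 47.0000 41.0000]
BᵀPA = [-2.0000 -90.0000; -4.0000 -72.0000]
K = S⁻¹·BᵀPA = [0.5914 -1.7071; -0.7755 0.2008]
A−BK = [1.0404 -1.3054; -1.1130 1.4393]
AᵀP(A−BK) = [2.0809 -2.6109; -2.6109 4.8201]
P' = Q + AᵀP(A−BK) = [4.0809 -5.6109; -5.6109 13.8201]
tr(P') = 17.9010

17.9010


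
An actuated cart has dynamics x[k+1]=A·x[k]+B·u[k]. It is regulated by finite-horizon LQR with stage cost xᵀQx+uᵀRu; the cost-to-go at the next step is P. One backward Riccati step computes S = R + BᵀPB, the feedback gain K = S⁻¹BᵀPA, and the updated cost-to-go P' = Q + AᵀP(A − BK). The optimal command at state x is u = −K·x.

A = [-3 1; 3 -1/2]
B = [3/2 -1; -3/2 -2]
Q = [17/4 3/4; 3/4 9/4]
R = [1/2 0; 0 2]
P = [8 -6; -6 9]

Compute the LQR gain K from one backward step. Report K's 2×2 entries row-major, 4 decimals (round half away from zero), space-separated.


-1.9747 0.5393 -0.0276 -0.1338

BᵀP = [21.0000 -22.5000; 4.0000 -12.0000]
S = R + BᵀPB = [1/2 0; 0 2] + [65.2500 24.0000; 24.0000 20.0000] = [65.7500 24.0000; 24.0000 22.0000]
BᵀPA = [-130.5000 32.2500; -48.0000 10.0000]
K = S⁻¹·BᵀPA = [-1.9747 0.5393; -0.0276 -0.1338]
A−BK = [-0.0655 0.0572; -0.0172 0.0414]
AᵀP(A−BK) = [1.9747 -0.5393; -0.5393 0.1944]
P' = Q + AᵀP(A−BK) = [6.2247 0.2107; 0.2107 2.4444]
tr(P') = 8.6692


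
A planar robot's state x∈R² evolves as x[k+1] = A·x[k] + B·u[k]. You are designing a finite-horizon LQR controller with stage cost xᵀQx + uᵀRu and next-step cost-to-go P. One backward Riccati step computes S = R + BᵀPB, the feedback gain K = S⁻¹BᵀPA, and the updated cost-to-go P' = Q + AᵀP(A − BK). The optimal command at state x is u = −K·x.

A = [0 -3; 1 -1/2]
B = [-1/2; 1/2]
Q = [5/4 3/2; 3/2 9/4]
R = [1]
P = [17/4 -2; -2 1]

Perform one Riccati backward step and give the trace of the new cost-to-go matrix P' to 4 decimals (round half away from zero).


BᵀP = [-3.1250 1.5000]
S = R + BᵀPB = [1] + [2.3125] = [3.3125]
BᵀPA = [1.5000 8.6250]
K = S⁻¹·BᵀPA = [0.4528 2.6038]
A−BK = [0.2264 -1.6981; 0.7736 -1.8019]
AᵀP(A−BK) = [0.3208 1.5943; 1.5943 10.0425]
P' = Q + AᵀP(A−BK) = [1.5708 3.0943; 3.0943 12.2925]
tr(P') = 13.8632

13.8632


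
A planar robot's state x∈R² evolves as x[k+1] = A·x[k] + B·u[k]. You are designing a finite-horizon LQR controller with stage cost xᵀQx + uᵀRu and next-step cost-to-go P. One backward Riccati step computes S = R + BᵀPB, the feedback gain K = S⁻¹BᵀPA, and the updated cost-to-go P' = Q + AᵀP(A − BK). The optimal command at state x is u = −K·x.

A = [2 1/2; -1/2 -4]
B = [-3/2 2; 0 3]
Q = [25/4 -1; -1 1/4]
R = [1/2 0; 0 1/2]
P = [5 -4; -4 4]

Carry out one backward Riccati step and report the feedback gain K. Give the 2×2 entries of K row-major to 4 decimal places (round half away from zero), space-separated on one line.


BᵀP = [-7.5000 6.0000; -2.0000 4.0000]
S = R + BᵀPB = [1/2 0; 0 1/2] + [11.2500 3.0000; 3.0000 8.0000] = [11.7500 3.0000; 3.0000 8.5000]
BᵀPA = [-18.0000 -27.7500; -6.0000 -17.0000]
K = S⁻¹·BᵀPA = [-1.4856 -2.0344; -0.1816 -1.2820]
A−BK = [0.1348 0.0124; 0.0447 -0.1541]
AᵀP(A−BK) = [1.1706 1.6891; 1.6891 3.0021]
P' = Q + AᵀP(A−BK) = [7.4206 0.6891; 0.6891 3.2521]
tr(P') = 10.6726

-1.4856 -2.0344 -0.1816 -1.2820


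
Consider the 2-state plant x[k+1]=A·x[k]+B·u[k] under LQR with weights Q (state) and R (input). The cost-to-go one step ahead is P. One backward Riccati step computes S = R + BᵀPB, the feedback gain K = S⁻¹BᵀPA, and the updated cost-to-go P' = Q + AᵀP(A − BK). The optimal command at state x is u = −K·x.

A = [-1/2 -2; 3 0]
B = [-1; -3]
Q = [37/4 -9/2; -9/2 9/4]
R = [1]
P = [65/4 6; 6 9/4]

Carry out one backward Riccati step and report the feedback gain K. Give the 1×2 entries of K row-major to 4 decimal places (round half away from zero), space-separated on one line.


BᵀP = [-34.2500 -12.7500]
S = R + BᵀPB = [1] + [72.5000] = [73.5000]
BᵀPA = [-21.1250 68.5000]
K = S⁻¹·BᵀPA = [-0.2874 0.9320]
A−BK = [-0.7874 -1.0680; 2.1378 2.7959]
AᵀP(A−BK) = [0.2409 -0.0621; -0.0621 1.1599]
P' = Q + AᵀP(A−BK) = [9.4909 -4.5621; -4.5621 3.4099]
tr(P') = 12.9007

-0.2874 0.9320


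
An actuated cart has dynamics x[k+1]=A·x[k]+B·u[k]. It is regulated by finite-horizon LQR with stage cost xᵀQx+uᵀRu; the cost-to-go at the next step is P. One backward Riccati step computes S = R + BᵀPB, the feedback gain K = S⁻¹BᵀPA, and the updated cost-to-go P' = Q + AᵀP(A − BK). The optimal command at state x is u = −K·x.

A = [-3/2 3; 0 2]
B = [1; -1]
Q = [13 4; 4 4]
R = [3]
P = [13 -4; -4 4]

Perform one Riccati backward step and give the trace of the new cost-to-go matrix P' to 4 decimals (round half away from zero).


BᵀP = [17.0000 -8.0000]
S = R + BᵀPB = [3] + [25.0000] = [28.0000]
BᵀPA = [-25.5000 35.0000]
K = S⁻¹·BᵀPA = [-0.9107 1.2500]
A−BK = [-0.5893 1.7500; -0.9107 3.2500]
AᵀP(A−BK) = [6.0268 -14.6250; -14.6250 41.2500]
P' = Q + AᵀP(A−BK) = [19.0268 -10.6250; -10.6250 45.2500]
tr(P') = 64.2768

64.2768


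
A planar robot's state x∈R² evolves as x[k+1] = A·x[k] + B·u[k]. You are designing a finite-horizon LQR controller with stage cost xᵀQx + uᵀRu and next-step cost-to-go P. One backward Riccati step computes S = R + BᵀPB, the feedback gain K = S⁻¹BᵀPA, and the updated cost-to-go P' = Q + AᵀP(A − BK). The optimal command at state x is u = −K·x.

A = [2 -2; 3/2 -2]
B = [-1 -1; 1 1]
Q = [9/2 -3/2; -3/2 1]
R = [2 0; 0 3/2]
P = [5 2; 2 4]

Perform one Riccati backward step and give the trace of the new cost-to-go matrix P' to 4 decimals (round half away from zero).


96.2805

BᵀP = [-3.0000 2.0000; -3.0000 2.0000]
S = R + BᵀPB = [2 0; 0 3/2] + [5.0000 5.0000; 5.0000 5.0000] = [7.0000 5.0000; 5.0000 6.5000]
BᵀPA = [-3.0000 2.0000; -3.0000 2.0000]
K = S⁻¹·BᵀPA = [-0.2195 0.1463; -0.2927 0.1951]
A−BK = [1.4878 -1.6585; 2.0122 -2.3415]
AᵀP(A−BK) = [39.4634 -44.9756; -44.9756 51.3171]
P' = Q + AᵀP(A−BK) = [43.9634 -46.4756; -46.4756 52.3171]
tr(P') = 96.2805


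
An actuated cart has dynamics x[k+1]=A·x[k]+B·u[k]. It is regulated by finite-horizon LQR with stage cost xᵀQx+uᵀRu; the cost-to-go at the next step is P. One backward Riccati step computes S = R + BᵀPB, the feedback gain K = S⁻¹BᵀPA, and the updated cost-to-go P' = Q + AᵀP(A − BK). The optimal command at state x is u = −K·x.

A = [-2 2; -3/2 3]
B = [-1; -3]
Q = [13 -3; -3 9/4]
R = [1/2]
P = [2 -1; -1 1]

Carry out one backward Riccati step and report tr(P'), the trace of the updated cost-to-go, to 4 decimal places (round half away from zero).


BᵀP = [1.0000 -2.0000]
S = R + BᵀPB = [1/2] + [5.0000] = [5.5000]
BᵀPA = [1.0000 -4.0000]
K = S⁻¹·BᵀPA = [0.1818 -0.7273]
A−BK = [-1.8182 1.2727; -0.9545 0.8182]
AᵀP(A−BK) = [4.0682 -2.7727; -2.7727 2.0909]
P' = Q + AᵀP(A−BK) = [17.0682 -5.7727; -5.7727 4.3409]
tr(P') = 21.4091

21.4091


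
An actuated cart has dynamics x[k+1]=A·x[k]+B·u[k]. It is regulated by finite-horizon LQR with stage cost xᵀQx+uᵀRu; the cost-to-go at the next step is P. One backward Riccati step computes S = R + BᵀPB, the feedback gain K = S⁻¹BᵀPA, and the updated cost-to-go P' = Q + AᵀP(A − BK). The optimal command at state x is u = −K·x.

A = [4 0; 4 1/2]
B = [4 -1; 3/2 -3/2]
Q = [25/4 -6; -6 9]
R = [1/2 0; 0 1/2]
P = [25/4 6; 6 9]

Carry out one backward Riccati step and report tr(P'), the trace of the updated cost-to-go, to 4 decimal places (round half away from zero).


17.5304

BᵀP = [34.0000 37.5000; -15.2500 -19.5000]
S = R + BᵀPB = [1/2 0; 0 1/2] + [192.2500 -90.2500; -90.2500 44.5000] = [192.7500 -90.2500; -90.2500 45.0000]
BᵀPA = [286.0000 18.7500; -139.0000 -9.7500]
K = S⁻¹·BᵀPA = [0.6152 -0.0684; -1.8551 -0.3539]
A−BK = [-0.3159 -0.0802; 0.2946 0.0718]
AᵀP(A−BK) = [2.1979 0.3781; 0.3781 0.0825]
P' = Q + AᵀP(A−BK) = [8.4479 -5.6219; -5.6219 9.0825]
tr(P') = 17.5304


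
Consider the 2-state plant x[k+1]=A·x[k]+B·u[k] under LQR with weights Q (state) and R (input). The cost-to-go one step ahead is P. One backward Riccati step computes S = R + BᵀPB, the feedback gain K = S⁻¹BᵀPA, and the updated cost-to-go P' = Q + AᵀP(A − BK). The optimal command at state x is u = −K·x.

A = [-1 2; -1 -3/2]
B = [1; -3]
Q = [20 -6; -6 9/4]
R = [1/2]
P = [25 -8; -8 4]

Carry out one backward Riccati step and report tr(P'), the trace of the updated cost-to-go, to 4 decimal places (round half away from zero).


BᵀP = [49.0000 -20.0000]
S = R + BᵀPB = [1/2] + [109.0000] = [109.5000]
BᵀPA = [-29.0000 128.0000]
K = S⁻¹·BᵀPA = [-0.2648 1.1689]
A−BK = [-0.7352 0.8311; -1.7945 2.0068]
AᵀP(A−BK) = [5.3196 -6.1005; -6.1005 7.3744]
P' = Q + AᵀP(A−BK) = [25.3196 -12.1005; -12.1005 9.6244]
tr(P') = 34.9441

34.9441


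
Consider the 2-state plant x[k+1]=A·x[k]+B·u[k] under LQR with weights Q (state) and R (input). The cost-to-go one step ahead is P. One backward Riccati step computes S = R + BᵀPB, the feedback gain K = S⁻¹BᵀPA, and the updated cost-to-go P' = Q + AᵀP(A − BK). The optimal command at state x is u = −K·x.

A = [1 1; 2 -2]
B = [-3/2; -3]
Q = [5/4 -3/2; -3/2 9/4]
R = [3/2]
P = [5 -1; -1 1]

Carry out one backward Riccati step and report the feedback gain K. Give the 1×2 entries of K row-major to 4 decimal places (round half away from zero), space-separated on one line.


BᵀP = [-4.5000 -1.5000]
S = R + BᵀPB = [3/2] + [11.2500] = [12.7500]
BᵀPA = [-7.5000 -1.5000]
K = S⁻¹·BᵀPA = [-0.5882 -0.1176]
A−BK = [0.1176 0.8235; 0.2353 -2.3529]
AᵀP(A−BK) = [0.5882 0.1176; 0.1176 12.8235]
P' = Q + AᵀP(A−BK) = [1.8382 -1.3824; -1.3824 15.0735]
tr(P') = 16.9118

-0.5882 -0.1176


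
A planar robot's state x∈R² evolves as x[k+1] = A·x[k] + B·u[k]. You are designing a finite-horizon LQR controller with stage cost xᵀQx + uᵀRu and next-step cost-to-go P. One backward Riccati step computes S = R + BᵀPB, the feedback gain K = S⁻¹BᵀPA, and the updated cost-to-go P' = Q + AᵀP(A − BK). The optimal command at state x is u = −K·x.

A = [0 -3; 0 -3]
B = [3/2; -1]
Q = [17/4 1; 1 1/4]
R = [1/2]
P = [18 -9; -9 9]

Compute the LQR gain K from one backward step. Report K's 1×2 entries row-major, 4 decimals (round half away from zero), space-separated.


BᵀP = [36.0000 -22.5000]
S = R + BᵀPB = [1/2] + [76.5000] = [77.0000]
BᵀPA = [0.0000 -40.5000]
K = S⁻¹·BᵀPA = [0.0000 -0.5260]
A−BK = [0.0000 -2.2110; 0.0000 -3.5260]
AᵀP(A−BK) = [0.0000 0.0000; 0.0000 59.6981]
P' = Q + AᵀP(A−BK) = [4.2500 1.0000; 1.0000 59.9481]
tr(P') = 64.1981

0.0000 -0.5260


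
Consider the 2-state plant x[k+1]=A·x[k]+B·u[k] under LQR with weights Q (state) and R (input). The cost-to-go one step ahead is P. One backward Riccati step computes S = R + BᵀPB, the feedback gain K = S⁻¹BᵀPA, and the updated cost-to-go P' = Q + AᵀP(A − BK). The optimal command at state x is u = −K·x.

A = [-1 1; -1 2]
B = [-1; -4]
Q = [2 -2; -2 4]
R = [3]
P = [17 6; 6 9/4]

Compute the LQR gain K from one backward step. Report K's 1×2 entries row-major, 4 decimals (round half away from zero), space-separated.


BᵀP = [-41.0000 -15.0000]
S = R + BᵀPB = [3] + [101.0000] = [104.0000]
BᵀPA = [56.0000 -71.0000]
K = S⁻¹·BᵀPA = [0.5385 -0.6827]
A−BK = [-0.4615 0.3173; 1.1538 -0.7308]
AᵀP(A−BK) = [1.0962 -1.2692; -1.2692 1.5288]
P' = Q + AᵀP(A−BK) = [3.0962 -3.2692; -3.2692 5.5288]
tr(P') = 8.6250

0.5385 -0.6827


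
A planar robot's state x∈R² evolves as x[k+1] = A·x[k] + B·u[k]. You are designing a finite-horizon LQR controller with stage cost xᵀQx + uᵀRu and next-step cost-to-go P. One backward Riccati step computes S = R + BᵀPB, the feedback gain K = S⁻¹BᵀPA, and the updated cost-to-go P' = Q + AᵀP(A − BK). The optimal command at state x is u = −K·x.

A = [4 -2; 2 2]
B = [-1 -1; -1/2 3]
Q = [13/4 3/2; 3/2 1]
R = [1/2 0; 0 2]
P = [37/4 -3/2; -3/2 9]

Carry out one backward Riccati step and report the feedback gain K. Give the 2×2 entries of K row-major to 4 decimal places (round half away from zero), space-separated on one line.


BᵀP = [-8.5000 -3.0000; -13.7500 28.5000]
S = R + BᵀPB = [1/2 0; 0 2] + [10.0000 -0.5000; -0.5000 99.2500] = [10.5000 -0.5000; -0.5000 101.2500]
BᵀPA = [-40.0000 11.0000; 2.0000 84.5000]
K = S⁻¹·BᵀPA = [-3.8095 1.0876; 0.0009 0.8399]
A−BK = [0.1915 -0.0724; 0.0924 0.0240]
AᵀP(A−BK) = [7.6190 -2.1752; -2.1752 2.0614]
P' = Q + AᵀP(A−BK) = [10.8690 -0.6752; -0.6752 3.0614]
tr(P') = 13.9303

-3.8095 1.0876 0.0009 0.8399


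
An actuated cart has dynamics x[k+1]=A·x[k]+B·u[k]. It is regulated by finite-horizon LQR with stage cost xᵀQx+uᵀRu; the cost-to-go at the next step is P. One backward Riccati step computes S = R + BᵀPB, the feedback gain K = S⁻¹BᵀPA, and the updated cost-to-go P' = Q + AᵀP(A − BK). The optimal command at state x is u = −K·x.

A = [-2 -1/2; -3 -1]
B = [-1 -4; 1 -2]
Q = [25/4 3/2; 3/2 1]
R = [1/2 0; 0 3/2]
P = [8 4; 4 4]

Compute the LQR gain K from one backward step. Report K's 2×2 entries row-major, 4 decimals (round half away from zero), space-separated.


-1.1008 -0.4150 0.8096 0.2417

BᵀP = [-4.0000 0.0000; -40.0000 -24.0000]
S = R + BᵀPB = [1/2 0; 0 3/2] + [4.0000 16.0000; 16.0000 208.0000] = [4.5000 16.0000; 16.0000 209.5000]
BᵀPA = [8.0000 2.0000; 152.0000 44.0000]
K = S⁻¹·BᵀPA = [-1.1008 -0.4150; 0.8096 0.2417]
A−BK = [0.1376 0.0519; -0.2799 -0.1016]
AᵀP(A−BK) = [1.7459 0.5788; 0.5788 0.1944]
P' = Q + AᵀP(A−BK) = [7.9959 2.0788; 2.0788 1.1944]
tr(P') = 9.1903


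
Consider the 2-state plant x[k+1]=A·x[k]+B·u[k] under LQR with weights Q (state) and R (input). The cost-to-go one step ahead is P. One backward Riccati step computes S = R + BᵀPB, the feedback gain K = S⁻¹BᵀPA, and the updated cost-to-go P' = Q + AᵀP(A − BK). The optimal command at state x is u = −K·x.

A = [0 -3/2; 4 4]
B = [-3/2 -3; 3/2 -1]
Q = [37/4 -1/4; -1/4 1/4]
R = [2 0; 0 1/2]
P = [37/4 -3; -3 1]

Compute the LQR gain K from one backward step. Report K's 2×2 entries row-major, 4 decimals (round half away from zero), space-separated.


BᵀP = [-18.3750 6.0000; -24.7500 8.0000]
S = R + BᵀPB = [2 0; 0 1/2] + [36.5625 49.1250; 49.1250 66.2500] = [38.5625 49.1250; 49.1250 66.7500]
BᵀPA = [24.0000 51.5625; 32.0000 69.1250]
K = S⁻¹·BᵀPA = [0.1866 0.2863; 0.3421 0.8249]
A−BK = [1.3061 1.4041; 4.0622 4.3954]
AᵀP(A−BK) = [0.5753 0.7328; 0.7328 1.0306]
P' = Q + AᵀP(A−BK) = [9.8253 0.4828; 0.4828 1.2806]
tr(P') = 11.1059

0.1866 0.2863 0.3421 0.8249


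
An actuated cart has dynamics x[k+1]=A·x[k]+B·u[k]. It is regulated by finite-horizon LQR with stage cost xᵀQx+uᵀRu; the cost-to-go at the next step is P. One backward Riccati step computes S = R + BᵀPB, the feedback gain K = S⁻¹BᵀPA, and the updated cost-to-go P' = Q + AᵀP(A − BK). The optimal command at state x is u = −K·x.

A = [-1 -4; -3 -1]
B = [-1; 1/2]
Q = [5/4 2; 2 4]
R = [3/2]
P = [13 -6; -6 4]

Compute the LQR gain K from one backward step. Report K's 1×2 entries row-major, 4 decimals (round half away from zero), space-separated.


-0.3721 2.6047

BᵀP = [-16.0000 8.0000]
S = R + BᵀPB = [3/2] + [20.0000] = [21.5000]
BᵀPA = [-8.0000 56.0000]
K = S⁻¹·BᵀPA = [-0.3721 2.6047]
A−BK = [-1.3721 -1.3953; -2.8140 -2.3023]
AᵀP(A−BK) = [10.0233 6.8372; 6.8372 18.1395]
P' = Q + AᵀP(A−BK) = [11.2733 8.8372; 8.8372 22.1395]
tr(P') = 33.4128


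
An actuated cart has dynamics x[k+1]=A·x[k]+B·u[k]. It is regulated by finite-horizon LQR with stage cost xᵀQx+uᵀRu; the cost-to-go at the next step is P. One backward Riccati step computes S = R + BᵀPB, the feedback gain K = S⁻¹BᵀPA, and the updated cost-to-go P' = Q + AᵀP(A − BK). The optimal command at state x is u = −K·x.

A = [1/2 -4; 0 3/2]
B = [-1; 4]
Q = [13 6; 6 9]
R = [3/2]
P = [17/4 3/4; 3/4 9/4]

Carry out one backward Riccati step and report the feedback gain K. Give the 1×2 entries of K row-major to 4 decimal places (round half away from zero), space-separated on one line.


-0.0175 0.4860

BᵀP = [-1.2500 8.2500]
S = R + BᵀPB = [3/2] + [34.2500] = [35.7500]
BᵀPA = [-0.6250 17.3750]
K = S⁻¹·BᵀPA = [-0.0175 0.4860]
A−BK = [0.4825 -3.5140; 0.0699 -0.4441]
AᵀP(A−BK) = [1.0516 -7.6337; -7.6337 55.6180]
P' = Q + AᵀP(A−BK) = [14.0516 -1.6337; -1.6337 64.6180]
tr(P') = 78.6696


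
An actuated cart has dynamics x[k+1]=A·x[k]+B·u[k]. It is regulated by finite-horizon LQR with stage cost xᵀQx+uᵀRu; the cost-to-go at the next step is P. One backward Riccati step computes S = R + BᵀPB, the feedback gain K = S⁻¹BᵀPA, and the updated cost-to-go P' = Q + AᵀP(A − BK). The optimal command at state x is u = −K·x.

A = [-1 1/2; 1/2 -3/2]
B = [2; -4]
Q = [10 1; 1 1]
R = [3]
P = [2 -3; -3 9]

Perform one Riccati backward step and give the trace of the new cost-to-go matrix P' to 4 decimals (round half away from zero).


11.9236

BᵀP = [16.0000 -42.0000]
S = R + BᵀPB = [3] + [200.0000] = [203.0000]
BᵀPA = [-37.0000 71.0000]
K = S⁻¹·BᵀPA = [-0.1823 0.3498]
A−BK = [-0.6355 -0.1995; -0.2291 -0.1010]
AᵀP(A−BK) = [0.5062 -0.0591; -0.0591 0.4175]
P' = Q + AᵀP(A−BK) = [10.5062 0.9409; 0.9409 1.4175]
tr(P') = 11.9236
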